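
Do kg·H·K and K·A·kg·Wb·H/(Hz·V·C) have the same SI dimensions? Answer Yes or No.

Left side:
  H = kg·m²·s⁻²·A⁻².
  Combining: kg·H·K = kg · (kg·m²·s⁻²·A⁻²) · K = kg²·m²·s⁻²·A⁻²·K.
Right side:
  Hz = 1/s = s⁻¹ (frequency is cycles per second).
  So Hz⁻¹ = s.
  Wb = V·s (flux: a volt is a weber per second),
      = kg·m²·s⁻²·A⁻¹.
  V = W/A (potential = power per current),
      = kg·m²·s⁻³·A⁻¹.
  So V⁻¹ = kg⁻¹·m⁻²·s³·A.
  C = A·s = s·A (charge = current × time).
  So C⁻¹ = s⁻¹·A⁻¹.
  H = Wb/A (inductance = flux per current),
      = kg·m²·s⁻²·A⁻².
  Combining: K·Hz⁻¹·A·kg·Wb·V⁻¹·C⁻¹·H = K · s · A · kg · (kg·m²·s⁻²·A⁻¹) · (kg⁻¹·m⁻²·s³·A) · (s⁻¹·A⁻¹) · (kg·m²·s⁻²·A⁻²) = kg²·m²·s⁻¹·A⁻²·K.
Left is kg²·m²·s⁻²·A⁻²·K; right is kg²·m²·s⁻¹·A⁻²·K — different.

No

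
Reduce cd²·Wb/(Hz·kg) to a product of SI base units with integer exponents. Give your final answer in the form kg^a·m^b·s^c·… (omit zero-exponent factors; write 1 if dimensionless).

Hz = 1/s = s⁻¹ (frequency is cycles per second).
So Hz⁻¹ = s.
Wb = V·s (flux: a volt is a weber per second),
    = kg·m²·s⁻²·A⁻¹.
Combining: Hz⁻¹·cd²·Wb·kg⁻¹ = s · cd² · (kg·m²·s⁻²·A⁻¹) · kg⁻¹ = m²·s⁻¹·A⁻¹·cd².

m²·s⁻¹·A⁻¹·cd²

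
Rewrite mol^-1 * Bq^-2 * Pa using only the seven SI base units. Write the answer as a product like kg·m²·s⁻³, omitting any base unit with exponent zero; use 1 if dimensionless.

kg·m⁻¹·mol⁻¹

Bq = s⁻¹.
So Bq⁻² = s².
Pa = kg·m⁻¹·s⁻².
Combining: mol⁻¹·Bq⁻²·Pa = mol⁻¹ · s² · (kg·m⁻¹·s⁻²) = kg·m⁻¹·mol⁻¹.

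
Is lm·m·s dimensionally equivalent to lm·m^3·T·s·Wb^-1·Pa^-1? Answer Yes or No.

Left side:
  lm = cd·sr = cd (luminous flux; sr is dimensionless).
  Combining: lm·m·s = cd · m · s = m·s·cd.
Right side:
  lm = cd.
  T = kg·s⁻²·A⁻¹.
  Wb = kg·m²·s⁻²·A⁻¹.
  So Wb⁻¹ = kg⁻¹·m⁻²·s²·A.
  Pa = kg·m⁻¹·s⁻².
  So Pa⁻¹ = kg⁻¹·m·s².
  Combining: lm·m³·T·s·Wb⁻¹·Pa⁻¹ = cd · m³ · (kg·s⁻²·A⁻¹) · s · (kg⁻¹·m⁻²·s²·A) · (kg⁻¹·m·s²) = kg⁻¹·m²·s³·cd.
Left is m·s·cd; right is kg⁻¹·m²·s³·cd — different.

No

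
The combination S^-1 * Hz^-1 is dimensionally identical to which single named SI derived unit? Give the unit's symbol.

S = 1/Ω (conductance is reciprocal resistance),
    = kg⁻¹·m⁻²·s³·A².
So S⁻¹ = kg·m²·s⁻³·A⁻².
Hz = 1/s = s⁻¹ (frequency is cycles per second).
So Hz⁻¹ = s.
Combining: S⁻¹·Hz⁻¹ = (kg·m²·s⁻³·A⁻²) · s = kg·m²·s⁻²·A⁻².
kg·m²·s⁻²·A⁻² is the base-SI form of the henry.

H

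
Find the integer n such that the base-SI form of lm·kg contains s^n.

lm = cd·sr = cd (luminous flux; sr is dimensionless).
Combining: lm·kg = cd · kg = kg·cd.
The exponent of s is 0.

0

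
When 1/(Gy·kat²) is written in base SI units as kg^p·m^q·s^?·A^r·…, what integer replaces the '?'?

4

Gy = J/kg (absorbed dose = energy per mass),
    = m²·s⁻².
So Gy⁻¹ = m⁻²·s².
kat = mol/s = s⁻¹·mol (catalytic activity).
So kat⁻² = s²·mol⁻².
Combining: Gy⁻¹·kat⁻² = (m⁻²·s²) · (s²·mol⁻²) = m⁻²·s⁴·mol⁻².
The exponent of s is 4.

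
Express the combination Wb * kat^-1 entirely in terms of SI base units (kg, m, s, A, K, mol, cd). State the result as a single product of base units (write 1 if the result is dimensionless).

Wb = kg·m²·s⁻²·A⁻¹.
kat = s⁻¹·mol.
So kat⁻¹ = s·mol⁻¹.
Combining: Wb·kat⁻¹ = (kg·m²·s⁻²·A⁻¹) · (s·mol⁻¹) = kg·m²·s⁻¹·A⁻¹·mol⁻¹.

kg·m²·s⁻¹·A⁻¹·mol⁻¹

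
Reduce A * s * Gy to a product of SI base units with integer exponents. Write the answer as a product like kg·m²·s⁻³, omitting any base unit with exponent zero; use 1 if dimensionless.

Gy = J/kg (absorbed dose = energy per mass),
    = m²·s⁻².
Combining: A·s·Gy = A · s · (m²·s⁻²) = m²·s⁻¹·A.

m²·s⁻¹·A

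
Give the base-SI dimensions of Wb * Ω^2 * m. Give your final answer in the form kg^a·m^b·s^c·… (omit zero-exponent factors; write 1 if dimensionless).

Wb = V·s (flux: a volt is a weber per second),
    = kg·m²·s⁻²·A⁻¹.
Ω = V/A (resistance = voltage per current),
    = kg·m²·s⁻³·A⁻².
So Ω² = kg²·m⁴·s⁻⁶·A⁻⁴.
Combining: Wb·Ω²·m = (kg·m²·s⁻²·A⁻¹) · (kg²·m⁴·s⁻⁶·A⁻⁴) · m = kg³·m⁷·s⁻⁸·A⁻⁵.

kg³·m⁷·s⁻⁸·A⁻⁵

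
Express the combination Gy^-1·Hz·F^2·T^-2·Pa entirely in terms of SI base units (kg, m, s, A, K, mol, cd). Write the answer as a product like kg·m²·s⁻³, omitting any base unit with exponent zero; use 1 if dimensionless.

kg⁻³·m⁻⁷·s¹¹·A⁶

Gy = m²·s⁻².
So Gy⁻¹ = m⁻²·s².
Hz = s⁻¹.
F = kg⁻¹·m⁻²·s⁴·A².
So F² = kg⁻²·m⁻⁴·s⁸·A⁴.
T = kg·s⁻²·A⁻¹.
So T⁻² = kg⁻²·s⁴·A².
Pa = kg·m⁻¹·s⁻².
Combining: Gy⁻¹·Hz·F²·T⁻²·Pa = (m⁻²·s²) · s⁻¹ · (kg⁻²·m⁻⁴·s⁸·A⁴) · (kg⁻²·s⁴·A²) · (kg·m⁻¹·s⁻²) = kg⁻³·m⁻⁷·s¹¹·A⁶.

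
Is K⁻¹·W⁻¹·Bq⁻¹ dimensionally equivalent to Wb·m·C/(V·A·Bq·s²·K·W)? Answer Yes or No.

No

Left side:
  W = J/s (power = energy per time),
      = kg·m²·s⁻³.
  So W⁻¹ = kg⁻¹·m⁻²·s³.
  Bq = 1/s = s⁻¹ (activity is decays per second).
  So Bq⁻¹ = s.
  Combining: K⁻¹·W⁻¹·Bq⁻¹ = K⁻¹ · (kg⁻¹·m⁻²·s³) · s = kg⁻¹·m⁻²·s⁴·K⁻¹.
Right side:
  Wb = V·s (flux: a volt is a weber per second),
      = kg·m²·s⁻²·A⁻¹.
  V = W/A (potential = power per current),
      = kg·m²·s⁻³·A⁻¹.
  So V⁻¹ = kg⁻¹·m⁻²·s³·A.
  Bq = 1/s = s⁻¹ (activity is decays per second).
  So Bq⁻¹ = s.
  W = J/s (power = energy per time),
      = kg·m²·s⁻³.
  So W⁻¹ = kg⁻¹·m⁻²·s³.
  C = A·s = s·A (charge = current × time).
  Combining: Wb·V⁻¹·A⁻¹·Bq⁻¹·m·s⁻²·K⁻¹·W⁻¹·C = (kg·m²·s⁻²·A⁻¹) · (kg⁻¹·m⁻²·s³·A) · A⁻¹ · s · m · s⁻² · K⁻¹ · (kg⁻¹·m⁻²·s³) · (s·A) = kg⁻¹·m⁻¹·s⁴·K⁻¹.
Left is kg⁻¹·m⁻²·s⁴·K⁻¹; right is kg⁻¹·m⁻¹·s⁴·K⁻¹ — different.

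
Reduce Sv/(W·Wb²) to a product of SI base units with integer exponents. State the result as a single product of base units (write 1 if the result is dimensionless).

kg⁻³·m⁻⁴·s⁵·A²

W = kg·m²·s⁻³.
So W⁻¹ = kg⁻¹·m⁻²·s³.
Sv = m²·s⁻².
Wb = kg·m²·s⁻²·A⁻¹.
So Wb⁻² = kg⁻²·m⁻⁴·s⁴·A².
Combining: W⁻¹·Sv·Wb⁻² = (kg⁻¹·m⁻²·s³) · (m²·s⁻²) · (kg⁻²·m⁻⁴·s⁴·A²) = kg⁻³·m⁻⁴·s⁵·A².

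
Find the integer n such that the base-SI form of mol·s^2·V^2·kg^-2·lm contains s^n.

-4

V = kg·m²·s⁻³·A⁻¹.
So V² = kg²·m⁴·s⁻⁶·A⁻².
lm = cd.
Combining: mol·s²·V²·kg⁻²·lm = mol · s² · (kg²·m⁴·s⁻⁶·A⁻²) · kg⁻² · cd = m⁴·s⁻⁴·A⁻²·mol·cd.
The exponent of s is -4.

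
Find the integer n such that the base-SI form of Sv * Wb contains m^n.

4

Sv = J/kg (equivalent dose = energy per mass),
    = m²·s⁻².
Wb = V·s (flux: a volt is a weber per second),
    = kg·m²·s⁻²·A⁻¹.
Combining: Sv·Wb = (m²·s⁻²) · (kg·m²·s⁻²·A⁻¹) = kg·m⁴·s⁻⁴·A⁻¹.
The exponent of m is 4.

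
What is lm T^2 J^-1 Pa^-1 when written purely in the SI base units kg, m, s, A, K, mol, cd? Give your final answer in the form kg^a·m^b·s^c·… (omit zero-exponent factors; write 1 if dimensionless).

lm = cd·sr = cd (luminous flux; sr is dimensionless).
T = Wb/m² (flux density = flux per area),
    = kg·s⁻²·A⁻¹.
So T² = kg²·s⁻⁴·A⁻².
J = N·m (work = force × distance),
    = kg·m²·s⁻².
So J⁻¹ = kg⁻¹·m⁻²·s².
Pa = N/m² (pressure = force per area),
    = kg·m⁻¹·s⁻².
So Pa⁻¹ = kg⁻¹·m·s².
Combining: lm·T²·J⁻¹·Pa⁻¹ = cd · (kg²·s⁻⁴·A⁻²) · (kg⁻¹·m⁻²·s²) · (kg⁻¹·m·s²) = m⁻¹·A⁻²·cd.

m⁻¹·A⁻²·cd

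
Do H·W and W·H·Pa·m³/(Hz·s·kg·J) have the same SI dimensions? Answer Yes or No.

No

Left side:
  H = Wb/A (inductance = flux per current),
      = kg·m²·s⁻²·A⁻².
  W = J/s (power = energy per time),
      = kg·m²·s⁻³.
  Combining: H·W = (kg·m²·s⁻²·A⁻²) · (kg·m²·s⁻³) = kg²·m⁴·s⁻⁵·A⁻².
Right side:
  Hz = 1/s = s⁻¹ (frequency is cycles per second).
  So Hz⁻¹ = s.
  W = J/s (power = energy per time),
      = kg·m²·s⁻³.
  H = Wb/A (inductance = flux per current),
      = kg·m²·s⁻²·A⁻².
  Pa = N/m² (pressure = force per area),
      = kg·m⁻¹·s⁻².
  J = N·m (work = force × distance),
      = kg·m²·s⁻².
  So J⁻¹ = kg⁻¹·m⁻²·s².
  Combining: Hz⁻¹·s⁻¹·kg⁻¹·W·H·Pa·m³·J⁻¹ = s · s⁻¹ · kg⁻¹ · (kg·m²·s⁻³) · (kg·m²·s⁻²·A⁻²) · (kg·m⁻¹·s⁻²) · m³ · (kg⁻¹·m⁻²·s²) = kg·m⁴·s⁻⁵·A⁻².
Left is kg²·m⁴·s⁻⁵·A⁻²; right is kg·m⁴·s⁻⁵·A⁻² — different.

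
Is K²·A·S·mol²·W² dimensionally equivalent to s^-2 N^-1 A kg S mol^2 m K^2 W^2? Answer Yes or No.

Left side:
  S = kg⁻¹·m⁻²·s³·A².
  W = kg·m²·s⁻³.
  So W² = kg²·m⁴·s⁻⁶.
  Combining: K²·A·S·mol²·W² = K² · A · (kg⁻¹·m⁻²·s³·A²) · mol² · (kg²·m⁴·s⁻⁶) = kg·m²·s⁻³·A³·K²·mol².
Right side:
  N = kg·m·s⁻².
  So N⁻¹ = kg⁻¹·m⁻¹·s².
  S = kg⁻¹·m⁻²·s³·A².
  W = kg·m²·s⁻³.
  So W² = kg²·m⁴·s⁻⁶.
  Combining: s⁻²·N⁻¹·A·kg·S·mol²·m·K²·W² = s⁻² · (kg⁻¹·m⁻¹·s²) · A · kg · (kg⁻¹·m⁻²·s³·A²) · mol² · m · K² · (kg²·m⁴·s⁻⁶) = kg·m²·s⁻³·A³·K²·mol².
Both reduce to kg·m²·s⁻³·A³·K²·mol².

Yes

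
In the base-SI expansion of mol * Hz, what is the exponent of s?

Hz = 1/s = s⁻¹ (frequency is cycles per second).
Combining: mol·Hz = mol · s⁻¹ = s⁻¹·mol.
The exponent of s is -1.

-1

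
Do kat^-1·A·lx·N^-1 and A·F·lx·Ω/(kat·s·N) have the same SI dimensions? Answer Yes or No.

Left side:
  kat = mol/s = s⁻¹·mol (catalytic activity).
  So kat⁻¹ = s·mol⁻¹.
  lx = lm/m² (illuminance = luminous flux per area),
      = m⁻²·cd.
  N = kg·m/s² = kg·m·s⁻² (force = mass × acceleration).
  So N⁻¹ = kg⁻¹·m⁻¹·s².
  Combining: kat⁻¹·A·lx·N⁻¹ = (s·mol⁻¹) · A · (m⁻²·cd) · (kg⁻¹·m⁻¹·s²) = kg⁻¹·m⁻³·s³·A·mol⁻¹·cd.
Right side:
  kat = mol/s = s⁻¹·mol (catalytic activity).
  So kat⁻¹ = s·mol⁻¹.
  F = C/V (capacitance = charge per voltage),
      = A·s/(kg·m²·s⁻³·A⁻¹) (substituting C and V),
      = kg⁻¹·m⁻²·s⁴·A².
  lx = lm/m² (illuminance = luminous flux per area),
      = m⁻²·cd.
  N = kg·m/s² = kg·m·s⁻² (force = mass × acceleration).
  So N⁻¹ = kg⁻¹·m⁻¹·s².
  Ω = V/A (resistance = voltage per current),
      = kg·m²·s⁻³·A⁻².
  Combining: A·kat⁻¹·F·lx·s⁻¹·N⁻¹·Ω = A · (s·mol⁻¹) · (kg⁻¹·m⁻²·s⁴·A²) · (m⁻²·cd) · s⁻¹ · (kg⁻¹·m⁻¹·s²) · (kg·m²·s⁻³·A⁻²) = kg⁻¹·m⁻³·s³·A·mol⁻¹·cd.
Both reduce to kg⁻¹·m⁻³·s³·A·mol⁻¹·cd.

Yes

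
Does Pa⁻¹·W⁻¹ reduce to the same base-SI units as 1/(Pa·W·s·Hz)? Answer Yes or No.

Left side:
  Pa = N/m² (pressure = force per area),
      = kg·m⁻¹·s⁻².
  So Pa⁻¹ = kg⁻¹·m·s².
  W = J/s (power = energy per time),
      = kg·m²·s⁻³.
  So W⁻¹ = kg⁻¹·m⁻²·s³.
  Combining: Pa⁻¹·W⁻¹ = (kg⁻¹·m·s²) · (kg⁻¹·m⁻²·s³) = kg⁻²·m⁻¹·s⁵.
Right side:
  Pa = kg·m⁻¹·s⁻².
  So Pa⁻¹ = kg⁻¹·m·s².
  W = kg·m²·s⁻³.
  So W⁻¹ = kg⁻¹·m⁻²·s³.
  Hz = s⁻¹.
  So Hz⁻¹ = s.
  Combining: Pa⁻¹·W⁻¹·s⁻¹·Hz⁻¹ = (kg⁻¹·m·s²) · (kg⁻¹·m⁻²·s³) · s⁻¹ · s = kg⁻²·m⁻¹·s⁵.
Both reduce to kg⁻²·m⁻¹·s⁵.

Yes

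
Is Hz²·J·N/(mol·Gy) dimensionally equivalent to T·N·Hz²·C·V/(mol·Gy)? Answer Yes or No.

Left side:
  Hz = s⁻¹.
  So Hz² = s⁻².
  J = kg·m²·s⁻².
  N = kg·m·s⁻².
  Gy = m²·s⁻².
  So Gy⁻¹ = m⁻²·s².
  Combining: mol⁻¹·Hz²·J·N·Gy⁻¹ = mol⁻¹ · s⁻² · (kg·m²·s⁻²) · (kg·m·s⁻²) · (m⁻²·s²) = kg²·m·s⁻⁴·mol⁻¹.
Right side:
  T = Wb/m² (flux density = flux per area),
      = kg·s⁻²·A⁻¹.
  N = kg·m/s² = kg·m·s⁻² (force = mass × acceleration).
  Hz = 1/s = s⁻¹ (frequency is cycles per second).
  So Hz² = s⁻².
  C = A·s = s·A (charge = current × time).
  V = W/A (potential = power per current),
      = kg·m²·s⁻³·A⁻¹.
  Gy = J/kg (absorbed dose = energy per mass),
      = m²·s⁻².
  So Gy⁻¹ = m⁻²·s².
  Combining: T·N·Hz²·C·V·mol⁻¹·Gy⁻¹ = (kg·s⁻²·A⁻¹) · (kg·m·s⁻²) · s⁻² · (s·A) · (kg·m²·s⁻³·A⁻¹) · mol⁻¹ · (m⁻²·s²) = kg³·m·s⁻⁶·A⁻¹·mol⁻¹.
Left is kg²·m·s⁻⁴·mol⁻¹; right is kg³·m·s⁻⁶·A⁻¹·mol⁻¹ — different.

No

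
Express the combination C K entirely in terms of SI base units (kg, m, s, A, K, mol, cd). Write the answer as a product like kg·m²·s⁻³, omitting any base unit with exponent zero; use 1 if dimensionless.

s·A·K

C = A·s = s·A (charge = current × time).
Combining: C·K = (s·A) · K = s·A·K.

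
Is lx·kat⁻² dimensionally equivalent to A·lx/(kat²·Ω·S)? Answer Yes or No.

Left side:
  lx = lm/m² (illuminance = luminous flux per area),
      = m⁻²·cd.
  kat = mol/s = s⁻¹·mol (catalytic activity).
  So kat⁻² = s²·mol⁻².
  Combining: lx·kat⁻² = (m⁻²·cd) · (s²·mol⁻²) = m⁻²·s²·mol⁻²·cd.
Right side:
  kat = s⁻¹·mol.
  So kat⁻² = s²·mol⁻².
  Ω = kg·m²·s⁻³·A⁻².
  So Ω⁻¹ = kg⁻¹·m⁻²·s³·A².
  S = kg⁻¹·m⁻²·s³·A².
  So S⁻¹ = kg·m²·s⁻³·A⁻².
  lx = m⁻²·cd.
  Combining: kat⁻²·Ω⁻¹·A·S⁻¹·lx = (s²·mol⁻²) · (kg⁻¹·m⁻²·s³·A²) · A · (kg·m²·s⁻³·A⁻²) · (m⁻²·cd) = m⁻²·s²·A·mol⁻²·cd.
Left is m⁻²·s²·mol⁻²·cd; right is m⁻²·s²·A·mol⁻²·cd — different.

No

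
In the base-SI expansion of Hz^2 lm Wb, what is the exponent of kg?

1

Hz = 1/s = s⁻¹ (frequency is cycles per second).
So Hz² = s⁻².
lm = cd·sr = cd (luminous flux; sr is dimensionless).
Wb = V·s (flux: a volt is a weber per second),
    = kg·m²·s⁻²·A⁻¹.
Combining: Hz²·lm·Wb = s⁻² · cd · (kg·m²·s⁻²·A⁻¹) = kg·m²·s⁻⁴·A⁻¹·cd.
The exponent of kg is 1.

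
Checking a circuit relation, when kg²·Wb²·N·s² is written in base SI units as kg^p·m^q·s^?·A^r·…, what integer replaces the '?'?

Wb = V·s (flux: a volt is a weber per second),
    = kg·m²·s⁻²·A⁻¹.
So Wb² = kg²·m⁴·s⁻⁴·A⁻².
N = kg·m/s² = kg·m·s⁻² (force = mass × acceleration).
Combining: kg²·Wb²·N·s² = kg² · (kg²·m⁴·s⁻⁴·A⁻²) · (kg·m·s⁻²) · s² = kg⁵·m⁵·s⁻⁴·A⁻².
The exponent of s is -4.

-4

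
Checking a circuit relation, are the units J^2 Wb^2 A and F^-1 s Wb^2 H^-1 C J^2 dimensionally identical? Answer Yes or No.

Left side:
  J = N·m (work = force × distance),
      = kg·m²·s⁻².
  So J² = kg²·m⁴·s⁻⁴.
  Wb = V·s (flux: a volt is a weber per second),
      = kg·m²·s⁻²·A⁻¹.
  So Wb² = kg²·m⁴·s⁻⁴·A⁻².
  Combining: J²·Wb²·A = (kg²·m⁴·s⁻⁴) · (kg²·m⁴·s⁻⁴·A⁻²) · A = kg⁴·m⁸·s⁻⁸·A⁻¹.
Right side:
  F = kg⁻¹·m⁻²·s⁴·A².
  So F⁻¹ = kg·m²·s⁻⁴·A⁻².
  Wb = kg·m²·s⁻²·A⁻¹.
  So Wb² = kg²·m⁴·s⁻⁴·A⁻².
  H = kg·m²·s⁻²·A⁻².
  So H⁻¹ = kg⁻¹·m⁻²·s²·A².
  C = s·A.
  J = kg·m²·s⁻².
  So J² = kg²·m⁴·s⁻⁴.
  Combining: F⁻¹·s·Wb²·H⁻¹·C·J² = (kg·m²·s⁻⁴·A⁻²) · s · (kg²·m⁴·s⁻⁴·A⁻²) · (kg⁻¹·m⁻²·s²·A²) · (s·A) · (kg²·m⁴·s⁻⁴) = kg⁴·m⁸·s⁻⁸·A⁻¹.
Both reduce to kg⁴·m⁸·s⁻⁸·A⁻¹.

Yes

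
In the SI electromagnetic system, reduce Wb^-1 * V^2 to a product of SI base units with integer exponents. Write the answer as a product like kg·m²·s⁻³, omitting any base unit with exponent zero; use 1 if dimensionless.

Wb = kg·m²·s⁻²·A⁻¹.
So Wb⁻¹ = kg⁻¹·m⁻²·s²·A.
V = kg·m²·s⁻³·A⁻¹.
So V² = kg²·m⁴·s⁻⁶·A⁻².
Combining: Wb⁻¹·V² = (kg⁻¹·m⁻²·s²·A) · (kg²·m⁴·s⁻⁶·A⁻²) = kg·m²·s⁻⁴·A⁻¹.

kg·m²·s⁻⁴·A⁻¹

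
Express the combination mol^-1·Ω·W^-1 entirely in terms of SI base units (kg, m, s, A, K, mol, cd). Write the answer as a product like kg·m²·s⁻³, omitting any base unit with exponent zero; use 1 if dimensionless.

A⁻²·mol⁻¹

Ω = V/A (resistance = voltage per current),
    = kg·m²·s⁻³·A⁻².
W = J/s (power = energy per time),
    = kg·m²·s⁻³.
So W⁻¹ = kg⁻¹·m⁻²·s³.
Combining: mol⁻¹·Ω·W⁻¹ = mol⁻¹ · (kg·m²·s⁻³·A⁻²) · (kg⁻¹·m⁻²·s³) = A⁻²·mol⁻¹.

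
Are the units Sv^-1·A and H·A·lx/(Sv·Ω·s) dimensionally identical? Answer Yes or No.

Left side:
  Sv = J/kg (equivalent dose = energy per mass),
      = m²·s⁻².
  So Sv⁻¹ = m⁻²·s².
  Combining: Sv⁻¹·A = (m⁻²·s²) · A = m⁻²·s²·A.
Right side:
  H = kg·m²·s⁻²·A⁻².
  Sv = m²·s⁻².
  So Sv⁻¹ = m⁻²·s².
  Ω = kg·m²·s⁻³·A⁻².
  So Ω⁻¹ = kg⁻¹·m⁻²·s³·A².
  lx = m⁻²·cd.
  Combining: H·A·Sv⁻¹·Ω⁻¹·s⁻¹·lx = (kg·m²·s⁻²·A⁻²) · A · (m⁻²·s²) · (kg⁻¹·m⁻²·s³·A²) · s⁻¹ · (m⁻²·cd) = m⁻⁴·s²·A·cd.
Left is m⁻²·s²·A; right is m⁻⁴·s²·A·cd — different.

No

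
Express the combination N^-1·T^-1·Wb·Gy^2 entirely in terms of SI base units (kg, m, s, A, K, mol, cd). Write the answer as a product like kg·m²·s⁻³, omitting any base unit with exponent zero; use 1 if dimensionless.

N = kg·m·s⁻².
So N⁻¹ = kg⁻¹·m⁻¹·s².
T = kg·s⁻²·A⁻¹.
So T⁻¹ = kg⁻¹·s²·A.
Wb = kg·m²·s⁻²·A⁻¹.
Gy = m²·s⁻².
So Gy² = m⁴·s⁻⁴.
Combining: N⁻¹·T⁻¹·Wb·Gy² = (kg⁻¹·m⁻¹·s²) · (kg⁻¹·s²·A) · (kg·m²·s⁻²·A⁻¹) · (m⁴·s⁻⁴) = kg⁻¹·m⁵·s⁻².

kg⁻¹·m⁵·s⁻²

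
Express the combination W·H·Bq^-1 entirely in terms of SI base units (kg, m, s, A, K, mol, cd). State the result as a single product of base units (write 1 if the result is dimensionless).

W = kg·m²·s⁻³.
H = kg·m²·s⁻²·A⁻².
Bq = s⁻¹.
So Bq⁻¹ = s.
Combining: W·H·Bq⁻¹ = (kg·m²·s⁻³) · (kg·m²·s⁻²·A⁻²) · s = kg²·m⁴·s⁻⁴·A⁻².

kg²·m⁴·s⁻⁴·A⁻²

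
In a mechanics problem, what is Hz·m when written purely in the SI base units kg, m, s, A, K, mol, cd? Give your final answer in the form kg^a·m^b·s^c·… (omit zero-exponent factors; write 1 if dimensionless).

m·s⁻¹

Hz = 1/s = s⁻¹ (frequency is cycles per second).
Combining: Hz·m = s⁻¹ · m = m·s⁻¹.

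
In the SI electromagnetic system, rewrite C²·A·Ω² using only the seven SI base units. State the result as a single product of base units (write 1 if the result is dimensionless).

kg²·m⁴·s⁻⁴·A⁻¹

C = A·s = s·A (charge = current × time).
So C² = s²·A².
Ω = V/A (resistance = voltage per current),
    = kg·m²·s⁻³·A⁻².
So Ω² = kg²·m⁴·s⁻⁶·A⁻⁴.
Combining: C²·A·Ω² = (s²·A²) · A · (kg²·m⁴·s⁻⁶·A⁻⁴) = kg²·m⁴·s⁻⁴·A⁻¹.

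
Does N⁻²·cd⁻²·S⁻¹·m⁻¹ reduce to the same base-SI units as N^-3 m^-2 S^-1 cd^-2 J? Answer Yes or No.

Left side:
  N = kg·m·s⁻².
  So N⁻² = kg⁻²·m⁻²·s⁴.
  S = kg⁻¹·m⁻²·s³·A².
  So S⁻¹ = kg·m²·s⁻³·A⁻².
  Combining: N⁻²·cd⁻²·S⁻¹·m⁻¹ = (kg⁻²·m⁻²·s⁴) · cd⁻² · (kg·m²·s⁻³·A⁻²) · m⁻¹ = kg⁻¹·m⁻¹·s·A⁻²·cd⁻².
Right side:
  N = kg·m/s² = kg·m·s⁻² (force = mass × acceleration).
  So N⁻³ = kg⁻³·m⁻³·s⁶.
  S = 1/Ω (conductance is reciprocal resistance),
      = kg⁻¹·m⁻²·s³·A².
  So S⁻¹ = kg·m²·s⁻³·A⁻².
  J = N·m (work = force × distance),
      = kg·m²·s⁻².
  Combining: N⁻³·m⁻²·S⁻¹·cd⁻²·J = (kg⁻³·m⁻³·s⁶) · m⁻² · (kg·m²·s⁻³·A⁻²) · cd⁻² · (kg·m²·s⁻²) = kg⁻¹·m⁻¹·s·A⁻²·cd⁻².
Both reduce to kg⁻¹·m⁻¹·s·A⁻²·cd⁻².

Yes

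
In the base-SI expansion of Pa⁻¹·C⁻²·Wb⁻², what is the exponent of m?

-3

Pa = N/m² (pressure = force per area),
    = kg·m⁻¹·s⁻².
So Pa⁻¹ = kg⁻¹·m·s².
C = A·s = s·A (charge = current × time).
So C⁻² = s⁻²·A⁻².
Wb = V·s (flux: a volt is a weber per second),
    = kg·m²·s⁻²·A⁻¹.
So Wb⁻² = kg⁻²·m⁻⁴·s⁴·A².
Combining: Pa⁻¹·C⁻²·Wb⁻² = (kg⁻¹·m·s²) · (s⁻²·A⁻²) · (kg⁻²·m⁻⁴·s⁴·A²) = kg⁻³·m⁻³·s⁴.
The exponent of m is -3.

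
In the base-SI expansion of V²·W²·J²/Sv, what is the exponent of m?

10

V = kg·m²·s⁻³·A⁻¹.
So V² = kg²·m⁴·s⁻⁶·A⁻².
Sv = m²·s⁻².
So Sv⁻¹ = m⁻²·s².
W = kg·m²·s⁻³.
So W² = kg²·m⁴·s⁻⁶.
J = kg·m²·s⁻².
So J² = kg²·m⁴·s⁻⁴.
Combining: V²·Sv⁻¹·W²·J² = (kg²·m⁴·s⁻⁶·A⁻²) · (m⁻²·s²) · (kg²·m⁴·s⁻⁶) · (kg²·m⁴·s⁻⁴) = kg⁶·m¹⁰·s⁻¹⁴·A⁻².
The exponent of m is 10.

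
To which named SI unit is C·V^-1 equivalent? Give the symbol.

F

C = A·s = s·A (charge = current × time).
V = W/A (potential = power per current),
    = kg·m²·s⁻³·A⁻¹.
So V⁻¹ = kg⁻¹·m⁻²·s³·A.
Combining: C·V⁻¹ = (s·A) · (kg⁻¹·m⁻²·s³·A) = kg⁻¹·m⁻²·s⁴·A².
kg⁻¹·m⁻²·s⁴·A² is the base-SI form of the farad.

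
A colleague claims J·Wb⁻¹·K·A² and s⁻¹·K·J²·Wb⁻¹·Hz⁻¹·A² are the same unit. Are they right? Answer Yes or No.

Left side:
  J = kg·m²·s⁻².
  Wb = kg·m²·s⁻²·A⁻¹.
  So Wb⁻¹ = kg⁻¹·m⁻²·s²·A.
  Combining: J·Wb⁻¹·K·A² = (kg·m²·s⁻²) · (kg⁻¹·m⁻²·s²·A) · K · A² = A³·K.
Right side:
  J = kg·m²·s⁻².
  So J² = kg²·m⁴·s⁻⁴.
  Wb = kg·m²·s⁻²·A⁻¹.
  So Wb⁻¹ = kg⁻¹·m⁻²·s²·A.
  Hz = s⁻¹.
  So Hz⁻¹ = s.
  Combining: s⁻¹·K·J²·Wb⁻¹·Hz⁻¹·A² = s⁻¹ · K · (kg²·m⁴·s⁻⁴) · (kg⁻¹·m⁻²·s²·A) · s · A² = kg·m²·s⁻²·A³·K.
Left is A³·K; right is kg·m²·s⁻²·A³·K — different.

No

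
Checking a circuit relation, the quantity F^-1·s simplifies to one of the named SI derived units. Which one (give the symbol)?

Ω

F = C/V (capacitance = charge per voltage),
    = A·s/(kg·m²·s⁻³·A⁻¹) (substituting C and V),
    = kg⁻¹·m⁻²·s⁴·A².
So F⁻¹ = kg·m²·s⁻⁴·A⁻².
Combining: F⁻¹·s = (kg·m²·s⁻⁴·A⁻²) · s = kg·m²·s⁻³·A⁻².
kg·m²·s⁻³·A⁻² is the base-SI form of the ohm.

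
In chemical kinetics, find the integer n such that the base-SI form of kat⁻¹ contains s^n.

kat = mol/s = s⁻¹·mol (catalytic activity).
So kat⁻¹ = s·mol⁻¹.
The exponent of s is 1.

1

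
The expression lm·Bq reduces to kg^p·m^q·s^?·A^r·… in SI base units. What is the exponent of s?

lm = cd·sr = cd (luminous flux; sr is dimensionless).
Bq = 1/s = s⁻¹ (activity is decays per second).
Combining: lm·Bq = cd · s⁻¹ = s⁻¹·cd.
The exponent of s is -1.

-1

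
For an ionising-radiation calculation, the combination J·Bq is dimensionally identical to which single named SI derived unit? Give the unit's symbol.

J = N·m (work = force × distance),
    = kg·m²·s⁻².
Bq = 1/s = s⁻¹ (activity is decays per second).
Combining: J·Bq = (kg·m²·s⁻²) · s⁻¹ = kg·m²·s⁻³.
kg·m²·s⁻³ is the base-SI form of the watt.

W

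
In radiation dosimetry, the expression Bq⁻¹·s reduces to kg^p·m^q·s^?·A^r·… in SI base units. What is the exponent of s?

2

Bq = 1/s = s⁻¹ (activity is decays per second).
So Bq⁻¹ = s.
Combining: Bq⁻¹·s = s · s = s².
The exponent of s is 2.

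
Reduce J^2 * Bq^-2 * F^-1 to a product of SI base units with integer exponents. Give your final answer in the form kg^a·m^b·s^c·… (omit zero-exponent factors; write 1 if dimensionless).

J = kg·m²·s⁻².
So J² = kg²·m⁴·s⁻⁴.
Bq = s⁻¹.
So Bq⁻² = s².
F = kg⁻¹·m⁻²·s⁴·A².
So F⁻¹ = kg·m²·s⁻⁴·A⁻².
Combining: J²·Bq⁻²·F⁻¹ = (kg²·m⁴·s⁻⁴) · s² · (kg·m²·s⁻⁴·A⁻²) = kg³·m⁶·s⁻⁶·A⁻².

kg³·m⁶·s⁻⁶·A⁻²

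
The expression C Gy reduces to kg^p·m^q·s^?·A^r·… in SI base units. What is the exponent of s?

-1

C = A·s = s·A (charge = current × time).
Gy = J/kg (absorbed dose = energy per mass),
    = m²·s⁻².
Combining: C·Gy = (s·A) · (m²·s⁻²) = m²·s⁻¹·A.
The exponent of s is -1.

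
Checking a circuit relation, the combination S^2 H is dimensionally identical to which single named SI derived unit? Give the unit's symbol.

S = 1/Ω (conductance is reciprocal resistance),
    = kg⁻¹·m⁻²·s³·A².
So S² = kg⁻²·m⁻⁴·s⁶·A⁴.
H = Wb/A (inductance = flux per current),
    = kg·m²·s⁻²·A⁻².
Combining: S²·H = (kg⁻²·m⁻⁴·s⁶·A⁴) · (kg·m²·s⁻²·A⁻²) = kg⁻¹·m⁻²·s⁴·A².
kg⁻¹·m⁻²·s⁴·A² is the base-SI form of the farad.

F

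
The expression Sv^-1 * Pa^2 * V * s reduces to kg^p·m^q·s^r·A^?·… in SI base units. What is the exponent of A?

-1

Sv = J/kg (equivalent dose = energy per mass),
    = m²·s⁻².
So Sv⁻¹ = m⁻²·s².
Pa = N/m² (pressure = force per area),
    = kg·m⁻¹·s⁻².
So Pa² = kg²·m⁻²·s⁻⁴.
V = W/A (potential = power per current),
    = kg·m²·s⁻³·A⁻¹.
Combining: Sv⁻¹·Pa²·V·s = (m⁻²·s²) · (kg²·m⁻²·s⁻⁴) · (kg·m²·s⁻³·A⁻¹) · s = kg³·m⁻²·s⁻⁴·A⁻¹.
The exponent of A is -1.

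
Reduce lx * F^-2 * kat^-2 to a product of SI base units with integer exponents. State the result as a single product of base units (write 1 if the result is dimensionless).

lx = lm/m² (illuminance = luminous flux per area),
    = m⁻²·cd.
F = C/V (capacitance = charge per voltage),
    = A·s/(kg·m²·s⁻³·A⁻¹) (substituting C and V),
    = kg⁻¹·m⁻²·s⁴·A².
So F⁻² = kg²·m⁴·s⁻⁸·A⁻⁴.
kat = mol/s = s⁻¹·mol (catalytic activity).
So kat⁻² = s²·mol⁻².
Combining: lx·F⁻²·kat⁻² = (m⁻²·cd) · (kg²·m⁴·s⁻⁸·A⁻⁴) · (s²·mol⁻²) = kg²·m²·s⁻⁶·A⁻⁴·mol⁻²·cd.

kg²·m²·s⁻⁶·A⁻⁴·mol⁻²·cd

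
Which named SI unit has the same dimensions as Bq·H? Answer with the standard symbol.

Ω

Bq = s⁻¹.
H = kg·m²·s⁻²·A⁻².
Combining: Bq·H = s⁻¹ · (kg·m²·s⁻²·A⁻²) = kg·m²·s⁻³·A⁻².
kg·m²·s⁻³·A⁻² is the base-SI form of the ohm.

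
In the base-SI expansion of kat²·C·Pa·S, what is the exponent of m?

-3

kat = mol/s = s⁻¹·mol (catalytic activity).
So kat² = s⁻²·mol².
C = A·s = s·A (charge = current × time).
Pa = N/m² (pressure = force per area),
    = kg·m⁻¹·s⁻².
S = 1/Ω (conductance is reciprocal resistance),
    = kg⁻¹·m⁻²·s³·A².
Combining: kat²·C·Pa·S = (s⁻²·mol²) · (s·A) · (kg·m⁻¹·s⁻²) · (kg⁻¹·m⁻²·s³·A²) = m⁻³·A³·mol².
The exponent of m is -3.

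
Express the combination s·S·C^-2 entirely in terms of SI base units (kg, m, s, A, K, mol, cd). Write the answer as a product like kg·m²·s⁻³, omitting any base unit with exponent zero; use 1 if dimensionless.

S = 1/Ω (conductance is reciprocal resistance),
    = kg⁻¹·m⁻²·s³·A².
C = A·s = s·A (charge = current × time).
So C⁻² = s⁻²·A⁻².
Combining: s·S·C⁻² = s · (kg⁻¹·m⁻²·s³·A²) · (s⁻²·A⁻²) = kg⁻¹·m⁻²·s².

kg⁻¹·m⁻²·s²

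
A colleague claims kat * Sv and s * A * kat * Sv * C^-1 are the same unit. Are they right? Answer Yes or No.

Yes

Left side:
  kat = s⁻¹·mol.
  Sv = m²·s⁻².
  Combining: kat·Sv = (s⁻¹·mol) · (m²·s⁻²) = m²·s⁻³·mol.
Right side:
  kat = mol/s = s⁻¹·mol (catalytic activity).
  Sv = J/kg (equivalent dose = energy per mass),
      = m²·s⁻².
  C = A·s = s·A (charge = current × time).
  So C⁻¹ = s⁻¹·A⁻¹.
  Combining: s·A·kat·Sv·C⁻¹ = s · A · (s⁻¹·mol) · (m²·s⁻²) · (s⁻¹·A⁻¹) = m²·s⁻³·mol.
Both reduce to m²·s⁻³·mol.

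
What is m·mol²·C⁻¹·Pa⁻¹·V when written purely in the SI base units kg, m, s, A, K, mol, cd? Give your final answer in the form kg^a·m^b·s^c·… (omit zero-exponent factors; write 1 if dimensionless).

C = A·s = s·A (charge = current × time).
So C⁻¹ = s⁻¹·A⁻¹.
Pa = N/m² (pressure = force per area),
    = kg·m⁻¹·s⁻².
So Pa⁻¹ = kg⁻¹·m·s².
V = W/A (potential = power per current),
    = kg·m²·s⁻³·A⁻¹.
Combining: m·mol²·C⁻¹·Pa⁻¹·V = m · mol² · (s⁻¹·A⁻¹) · (kg⁻¹·m·s²) · (kg·m²·s⁻³·A⁻¹) = m⁴·s⁻²·A⁻²·mol².

m⁴·s⁻²·A⁻²·mol²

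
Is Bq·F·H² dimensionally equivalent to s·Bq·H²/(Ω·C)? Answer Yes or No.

Left side:
  Bq = 1/s = s⁻¹ (activity is decays per second).
  F = C/V (capacitance = charge per voltage),
      = A·s/(kg·m²·s⁻³·A⁻¹) (substituting C and V),
      = kg⁻¹·m⁻²·s⁴·A².
  H = Wb/A (inductance = flux per current),
      = kg·m²·s⁻²·A⁻².
  So H² = kg²·m⁴·s⁻⁴·A⁻⁴.
  Combining: Bq·F·H² = s⁻¹ · (kg⁻¹·m⁻²·s⁴·A²) · (kg²·m⁴·s⁻⁴·A⁻⁴) = kg·m²·s⁻¹·A⁻².
Right side:
  Ω = V/A (resistance = voltage per current),
      = kg·m²·s⁻³·A⁻².
  So Ω⁻¹ = kg⁻¹·m⁻²·s³·A².
  C = A·s = s·A (charge = current × time).
  So C⁻¹ = s⁻¹·A⁻¹.
  Bq = 1/s = s⁻¹ (activity is decays per second).
  H = Wb/A (inductance = flux per current),
      = kg·m²·s⁻²·A⁻².
  So H² = kg²·m⁴·s⁻⁴·A⁻⁴.
  Combining: Ω⁻¹·s·C⁻¹·Bq·H² = (kg⁻¹·m⁻²·s³·A²) · s · (s⁻¹·A⁻¹) · s⁻¹ · (kg²·m⁴·s⁻⁴·A⁻⁴) = kg·m²·s⁻²·A⁻³.
Left is kg·m²·s⁻¹·A⁻²; right is kg·m²·s⁻²·A⁻³ — different.

No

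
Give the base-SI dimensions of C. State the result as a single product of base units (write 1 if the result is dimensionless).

s·A

C = A·s = s·A (charge = current × time).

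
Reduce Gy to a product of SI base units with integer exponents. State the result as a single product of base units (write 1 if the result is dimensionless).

Gy = J/kg (absorbed dose = energy per mass),
    = m²·s⁻².

m²·s⁻²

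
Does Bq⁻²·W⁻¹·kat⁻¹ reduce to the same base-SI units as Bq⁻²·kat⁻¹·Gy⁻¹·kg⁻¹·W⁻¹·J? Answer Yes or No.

Left side:
  Bq = s⁻¹.
  So Bq⁻² = s².
  W = kg·m²·s⁻³.
  So W⁻¹ = kg⁻¹·m⁻²·s³.
  kat = s⁻¹·mol.
  So kat⁻¹ = s·mol⁻¹.
  Combining: Bq⁻²·W⁻¹·kat⁻¹ = s² · (kg⁻¹·m⁻²·s³) · (s·mol⁻¹) = kg⁻¹·m⁻²·s⁶·mol⁻¹.
Right side:
  Bq = 1/s = s⁻¹ (activity is decays per second).
  So Bq⁻² = s².
  kat = mol/s = s⁻¹·mol (catalytic activity).
  So kat⁻¹ = s·mol⁻¹.
  Gy = J/kg (absorbed dose = energy per mass),
      = m²·s⁻².
  So Gy⁻¹ = m⁻²·s².
  W = J/s (power = energy per time),
      = kg·m²·s⁻³.
  So W⁻¹ = kg⁻¹·m⁻²·s³.
  J = N·m (work = force × distance),
      = kg·m²·s⁻².
  Combining: Bq⁻²·kat⁻¹·Gy⁻¹·kg⁻¹·W⁻¹·J = s² · (s·mol⁻¹) · (m⁻²·s²) · kg⁻¹ · (kg⁻¹·m⁻²·s³) · (kg·m²·s⁻²) = kg⁻¹·m⁻²·s⁶·mol⁻¹.
Both reduce to kg⁻¹·m⁻²·s⁶·mol⁻¹.

Yes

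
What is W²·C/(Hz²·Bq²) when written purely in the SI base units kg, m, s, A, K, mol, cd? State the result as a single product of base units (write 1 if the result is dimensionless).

kg²·m⁴·s⁻¹·A

Hz = 1/s = s⁻¹ (frequency is cycles per second).
So Hz⁻² = s².
W = J/s (power = energy per time),
    = kg·m²·s⁻³.
So W² = kg²·m⁴·s⁻⁶.
C = A·s = s·A (charge = current × time).
Bq = 1/s = s⁻¹ (activity is decays per second).
So Bq⁻² = s².
Combining: Hz⁻²·W²·C·Bq⁻² = s² · (kg²·m⁴·s⁻⁶) · (s·A) · s² = kg²·m⁴·s⁻¹·A.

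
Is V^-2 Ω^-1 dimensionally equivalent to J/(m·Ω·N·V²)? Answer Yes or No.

Left side:
  V = W/A (potential = power per current),
      = kg·m²·s⁻³·A⁻¹.
  So V⁻² = kg⁻²·m⁻⁴·s⁶·A².
  Ω = V/A (resistance = voltage per current),
      = kg·m²·s⁻³·A⁻².
  So Ω⁻¹ = kg⁻¹·m⁻²·s³·A².
  Combining: V⁻²·Ω⁻¹ = (kg⁻²·m⁻⁴·s⁶·A²) · (kg⁻¹·m⁻²·s³·A²) = kg⁻³·m⁻⁶·s⁹·A⁴.
Right side:
  Ω = V/A (resistance = voltage per current),
      = kg·m²·s⁻³·A⁻².
  So Ω⁻¹ = kg⁻¹·m⁻²·s³·A².
  N = kg·m/s² = kg·m·s⁻² (force = mass × acceleration).
  So N⁻¹ = kg⁻¹·m⁻¹·s².
  V = W/A (potential = power per current),
      = kg·m²·s⁻³·A⁻¹.
  So V⁻² = kg⁻²·m⁻⁴·s⁶·A².
  J = N·m (work = force × distance),
      = kg·m²·s⁻².
  Combining: m⁻¹·Ω⁻¹·N⁻¹·V⁻²·J = m⁻¹ · (kg⁻¹·m⁻²·s³·A²) · (kg⁻¹·m⁻¹·s²) · (kg⁻²·m⁻⁴·s⁶·A²) · (kg·m²·s⁻²) = kg⁻³·m⁻⁶·s⁹·A⁴.
Both reduce to kg⁻³·m⁻⁶·s⁹·A⁴.

Yes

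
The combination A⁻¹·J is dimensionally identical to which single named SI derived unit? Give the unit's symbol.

Wb

J = N·m (work = force × distance),
    = kg·m²·s⁻².
Combining: A⁻¹·J = A⁻¹ · (kg·m²·s⁻²) = kg·m²·s⁻²·A⁻¹.
kg·m²·s⁻²·A⁻¹ is the base-SI form of the weber.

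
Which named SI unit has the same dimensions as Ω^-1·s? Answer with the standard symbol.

F

Ω = V/A (resistance = voltage per current),
    = kg·m²·s⁻³·A⁻².
So Ω⁻¹ = kg⁻¹·m⁻²·s³·A².
Combining: Ω⁻¹·s = (kg⁻¹·m⁻²·s³·A²) · s = kg⁻¹·m⁻²·s⁴·A².
kg⁻¹·m⁻²·s⁴·A² is the base-SI form of the farad.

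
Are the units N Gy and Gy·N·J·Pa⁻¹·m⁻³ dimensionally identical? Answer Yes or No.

Yes

Left side:
  N = kg·m/s² = kg·m·s⁻² (force = mass × acceleration).
  Gy = J/kg (absorbed dose = energy per mass),
      = m²·s⁻².
  Combining: N·Gy = (kg·m·s⁻²) · (m²·s⁻²) = kg·m³·s⁻⁴.
Right side:
  Gy = J/kg (absorbed dose = energy per mass),
      = m²·s⁻².
  N = kg·m/s² = kg·m·s⁻² (force = mass × acceleration).
  J = N·m (work = force × distance),
      = kg·m²·s⁻².
  Pa = N/m² (pressure = force per area),
      = kg·m⁻¹·s⁻².
  So Pa⁻¹ = kg⁻¹·m·s².
  Combining: Gy·N·J·Pa⁻¹·m⁻³ = (m²·s⁻²) · (kg·m·s⁻²) · (kg·m²·s⁻²) · (kg⁻¹·m·s²) · m⁻³ = kg·m³·s⁻⁴.
Both reduce to kg·m³·s⁻⁴.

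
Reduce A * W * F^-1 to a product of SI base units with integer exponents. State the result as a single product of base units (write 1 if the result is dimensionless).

kg²·m⁴·s⁻⁷·A⁻¹

W = kg·m²·s⁻³.
F = kg⁻¹·m⁻²·s⁴·A².
So F⁻¹ = kg·m²·s⁻⁴·A⁻².
Combining: A·W·F⁻¹ = A · (kg·m²·s⁻³) · (kg·m²·s⁻⁴·A⁻²) = kg²·m⁴·s⁻⁷·A⁻¹.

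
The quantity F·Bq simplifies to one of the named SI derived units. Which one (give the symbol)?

F = C/V (capacitance = charge per voltage),
    = A·s/(kg·m²·s⁻³·A⁻¹) (substituting C and V),
    = kg⁻¹·m⁻²·s⁴·A².
Bq = 1/s = s⁻¹ (activity is decays per second).
Combining: F·Bq = (kg⁻¹·m⁻²·s⁴·A²) · s⁻¹ = kg⁻¹·m⁻²·s³·A².
kg⁻¹·m⁻²·s³·A² is the base-SI form of the siemens.

S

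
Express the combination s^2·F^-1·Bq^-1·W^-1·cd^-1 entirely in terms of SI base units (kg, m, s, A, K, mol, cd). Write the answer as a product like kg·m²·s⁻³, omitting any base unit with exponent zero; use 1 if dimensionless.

F = C/V (capacitance = charge per voltage),
    = A·s/(kg·m²·s⁻³·A⁻¹) (substituting C and V),
    = kg⁻¹·m⁻²·s⁴·A².
So F⁻¹ = kg·m²·s⁻⁴·A⁻².
Bq = 1/s = s⁻¹ (activity is decays per second).
So Bq⁻¹ = s.
W = J/s (power = energy per time),
    = kg·m²·s⁻³.
So W⁻¹ = kg⁻¹·m⁻²·s³.
Combining: s²·F⁻¹·Bq⁻¹·W⁻¹·cd⁻¹ = s² · (kg·m²·s⁻⁴·A⁻²) · s · (kg⁻¹·m⁻²·s³) · cd⁻¹ = s²·A⁻²·cd⁻¹.

s²·A⁻²·cd⁻¹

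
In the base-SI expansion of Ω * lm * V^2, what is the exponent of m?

6

Ω = kg·m²·s⁻³·A⁻².
lm = cd.
V = kg·m²·s⁻³·A⁻¹.
So V² = kg²·m⁴·s⁻⁶·A⁻².
Combining: Ω·lm·V² = (kg·m²·s⁻³·A⁻²) · cd · (kg²·m⁴·s⁻⁶·A⁻²) = kg³·m⁶·s⁻⁹·A⁻⁴·cd.
The exponent of m is 6.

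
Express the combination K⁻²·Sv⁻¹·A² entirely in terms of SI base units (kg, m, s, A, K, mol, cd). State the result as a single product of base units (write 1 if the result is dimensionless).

m⁻²·s²·A²·K⁻²

Sv = m²·s⁻².
So Sv⁻¹ = m⁻²·s².
Combining: K⁻²·Sv⁻¹·A² = K⁻² · (m⁻²·s²) · A² = m⁻²·s²·A²·K⁻².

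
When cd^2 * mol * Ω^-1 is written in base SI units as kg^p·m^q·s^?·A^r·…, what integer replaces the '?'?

Ω = V/A (resistance = voltage per current),
    = kg·m²·s⁻³·A⁻².
So Ω⁻¹ = kg⁻¹·m⁻²·s³·A².
Combining: cd²·mol·Ω⁻¹ = cd² · mol · (kg⁻¹·m⁻²·s³·A²) = kg⁻¹·m⁻²·s³·A²·mol·cd².
The exponent of s is 3.

3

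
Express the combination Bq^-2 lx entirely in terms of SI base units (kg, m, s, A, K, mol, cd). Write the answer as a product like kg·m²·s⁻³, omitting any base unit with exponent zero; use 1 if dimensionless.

m⁻²·s²·cd

Bq = 1/s = s⁻¹ (activity is decays per second).
So Bq⁻² = s².
lx = lm/m² (illuminance = luminous flux per area),
    = m⁻²·cd.
Combining: Bq⁻²·lx = s² · (m⁻²·cd) = m⁻²·s²·cd.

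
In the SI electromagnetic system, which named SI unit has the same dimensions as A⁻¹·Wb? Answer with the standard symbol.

Wb = kg·m²·s⁻²·A⁻¹.
Combining: A⁻¹·Wb = A⁻¹ · (kg·m²·s⁻²·A⁻¹) = kg·m²·s⁻²·A⁻².
kg·m²·s⁻²·A⁻² is the base-SI form of the henry.

H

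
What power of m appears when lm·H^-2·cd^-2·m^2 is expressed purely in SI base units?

-2

lm = cd·sr = cd (luminous flux; sr is dimensionless).
H = Wb/A (inductance = flux per current),
    = kg·m²·s⁻²·A⁻².
So H⁻² = kg⁻²·m⁻⁴·s⁴·A⁴.
Combining: lm·H⁻²·cd⁻²·m² = cd · (kg⁻²·m⁻⁴·s⁴·A⁴) · cd⁻² · m² = kg⁻²·m⁻²·s⁴·A⁴·cd⁻¹.
The exponent of m is -2.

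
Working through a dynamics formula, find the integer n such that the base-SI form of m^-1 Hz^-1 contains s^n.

1

Hz = s⁻¹.
So Hz⁻¹ = s.
Combining: m⁻¹·Hz⁻¹ = m⁻¹ · s = m⁻¹·s.
The exponent of s is 1.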